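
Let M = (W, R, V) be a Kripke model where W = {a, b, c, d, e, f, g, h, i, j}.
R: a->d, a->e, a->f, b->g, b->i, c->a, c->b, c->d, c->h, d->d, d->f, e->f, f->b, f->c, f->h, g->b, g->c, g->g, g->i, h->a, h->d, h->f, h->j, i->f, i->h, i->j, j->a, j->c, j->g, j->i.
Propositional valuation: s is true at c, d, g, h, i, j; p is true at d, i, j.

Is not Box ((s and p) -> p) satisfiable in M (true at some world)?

Let φ = not Box ((s and p) -> p). Evaluate φ at each world:
  a (successors {d, e, f}): φ is false.
  b (successors {g, i}): φ is false.
  c (successors {a, b, d, h}): φ is false.
  d (successors {d, f}): φ is false.
  e (successors {f}): φ is false.
  f (successors {b, c, h}): φ is false.
  g (successors {b, c, g, i}): φ is false.
  h (successors {a, d, f, j}): φ is false.
  i (successors {f, h, j}): φ is false.
  j (successors {a, c, g, i}): φ is false.
For instance, at h:
  At h: Box ((s and p) -> p) is true, so not Box ((s and p) -> p) is false.
    At h: Box ((s and p) -> p) requires (s and p) -> p at every successor {a, d, f, j}.
      At a: (s and p) -> p is true.
      At d: (s and p) -> p is true.
      At f: (s and p) -> p is true.
      At j: (s and p) -> p is true.
    So Box ((s and p) -> p) is true at h.

No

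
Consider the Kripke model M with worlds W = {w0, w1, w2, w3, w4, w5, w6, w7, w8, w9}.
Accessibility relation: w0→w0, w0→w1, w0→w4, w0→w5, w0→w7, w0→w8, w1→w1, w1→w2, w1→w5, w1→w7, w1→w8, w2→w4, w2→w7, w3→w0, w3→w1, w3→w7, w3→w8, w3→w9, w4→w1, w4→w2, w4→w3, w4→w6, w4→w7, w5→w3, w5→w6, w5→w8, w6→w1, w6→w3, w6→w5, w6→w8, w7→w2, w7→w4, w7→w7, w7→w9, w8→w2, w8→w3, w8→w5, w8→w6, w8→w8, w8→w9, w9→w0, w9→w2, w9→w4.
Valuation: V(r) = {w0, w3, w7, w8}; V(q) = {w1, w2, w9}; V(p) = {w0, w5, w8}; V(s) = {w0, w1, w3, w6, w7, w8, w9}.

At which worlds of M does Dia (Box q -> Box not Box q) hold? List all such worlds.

Let φ = Dia (Box q -> Box not Box q). Evaluate φ at each world:
  w0 (successors {w0, w1, w4, w5, w7, w8}): φ is true.
  w1 (successors {w1, w2, w5, w7, w8}): φ is true.
  w2 (successors {w4, w7}): φ is true.
  w3 (successors {w0, w1, w7, w8, w9}): φ is true.
  w4 (successors {w1, w2, w3, w6, w7}): φ is true.
  w5 (successors {w3, w6, w8}): φ is true.
  w6 (successors {w1, w3, w5, w8}): φ is true.
  w7 (successors {w2, w4, w7, w9}): φ is true.
  w8 (successors {w2, w3, w5, w6, w8, w9}): φ is true.
  w9 (successors {w0, w2, w4}): φ is true.
For instance, at w0:
  At w0: Dia (Box q -> Box not Box q) requires Box q -> Box not Box q at some successor in {w0, w1, w4, w5, w7, w8}.
    Box q -> Box not Box q holds at w0, so Dia (Box q -> Box not Box q) is true at w0.
      At w0: Box q is false, Box not Box q is true, so Box q -> Box not Box q is true.
Satisfying worlds: {w0, w1, w2, w3, w4, w5, w6, w7, w8, w9}

w0, w1, w2, w3, w4, w5, w6, w7, w8, w9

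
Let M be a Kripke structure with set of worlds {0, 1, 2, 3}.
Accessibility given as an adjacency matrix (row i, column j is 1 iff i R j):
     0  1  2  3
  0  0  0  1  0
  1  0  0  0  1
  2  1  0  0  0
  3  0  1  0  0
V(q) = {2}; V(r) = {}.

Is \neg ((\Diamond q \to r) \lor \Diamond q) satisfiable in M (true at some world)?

No

Let φ = \neg ((\Diamond q \to r) \lor \Diamond q). Evaluate φ at each world:
  0 (successors {2}): φ is false.
  1 (successors {3}): φ is false.
  2 (successors {0}): φ is false.
  3 (successors {1}): φ is false.
For instance, at 1:
  At 1: (\Diamond q \to r) \lor \Diamond q is true, so \neg ((\Diamond q \to r) \lor \Diamond q) is false.
    At 1: \Diamond q \to r is true, \Diamond q is false, so (\Diamond q \to r) \lor \Diamond q is true.
      At 1: \Diamond q is false, r is false, so \Diamond q \to r is true.
      At 1: \Diamond q requires q at some successor in {3}.
        At 3: q is false.
      So \Diamond q is false at 1.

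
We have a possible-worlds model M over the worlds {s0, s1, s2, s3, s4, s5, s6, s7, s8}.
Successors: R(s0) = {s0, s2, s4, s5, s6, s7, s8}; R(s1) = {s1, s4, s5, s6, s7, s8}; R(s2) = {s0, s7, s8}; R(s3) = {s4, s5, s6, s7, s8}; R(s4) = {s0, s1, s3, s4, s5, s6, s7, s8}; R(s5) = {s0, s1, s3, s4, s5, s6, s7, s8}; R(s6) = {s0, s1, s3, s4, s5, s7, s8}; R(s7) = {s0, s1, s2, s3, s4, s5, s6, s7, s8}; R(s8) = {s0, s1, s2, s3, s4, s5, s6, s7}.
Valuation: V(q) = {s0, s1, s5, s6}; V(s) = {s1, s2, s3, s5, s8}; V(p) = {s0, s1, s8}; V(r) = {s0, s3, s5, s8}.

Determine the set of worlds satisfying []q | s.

Recall that []ψ holds at a world iff ψ holds at every accessible world, and <>ψ holds iff ψ holds at some accessible world.
Let φ = []q | s. Evaluate φ at each world:
  s0 (successors {s0, s2, s4, s5, s6, s7, s8}): φ is false.
  s1 (successors {s1, s4, s5, s6, s7, s8}): φ is true.
  s2 (successors {s0, s7, s8}): φ is true.
  s3 (successors {s4, s5, s6, s7, s8}): φ is true.
  s4 (successors {s0, s1, s3, s4, s5, s6, s7, s8}): φ is false.
  s5 (successors {s0, s1, s3, s4, s5, s6, s7, s8}): φ is true.
  s6 (successors {s0, s1, s3, s4, s5, s7, s8}): φ is false.
  s7 (successors {s0, s1, s2, s3, s4, s5, s6, s7, s8}): φ is false.
  s8 (successors {s0, s1, s2, s3, s4, s5, s6, s7}): φ is true.
For instance, at s1:
  At s1: []q is false, s is true, so []q | s is true.
    At s1: []q requires q at every successor {s1, s4, s5, s6, s7, s8}.
      q fails at s4, so []q is false at s1.
Satisfying worlds: {s1, s2, s3, s5, s8}

s1, s2, s3, s5, s8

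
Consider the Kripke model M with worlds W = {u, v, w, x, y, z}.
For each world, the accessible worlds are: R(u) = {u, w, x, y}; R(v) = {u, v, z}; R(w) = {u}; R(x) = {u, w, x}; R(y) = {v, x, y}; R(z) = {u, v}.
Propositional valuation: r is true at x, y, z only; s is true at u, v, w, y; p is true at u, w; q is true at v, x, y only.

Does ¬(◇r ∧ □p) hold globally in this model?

Yes

Let φ = ¬(◇r ∧ □p). Evaluate φ at each world:
  u (successors {u, w, x, y}): φ is true.
  v (successors {u, v, z}): φ is true.
  w (successors {u}): φ is true.
  x (successors {u, w, x}): φ is true.
  y (successors {v, x, y}): φ is true.
  z (successors {u, v}): φ is true.
For instance, at z:
  At z: ◇r ∧ □p is false, so ¬(◇r ∧ □p) is true.
    At z: ◇r is false, □p is false, so ◇r ∧ □p is false.
      At z: ◇r requires r at some successor in {u, v}.
        At u: r is false.
        At v: r is false.
      So ◇r is false at z.
      At z: □p requires p at every successor {u, v}.
        p fails at v, so □p is false at z.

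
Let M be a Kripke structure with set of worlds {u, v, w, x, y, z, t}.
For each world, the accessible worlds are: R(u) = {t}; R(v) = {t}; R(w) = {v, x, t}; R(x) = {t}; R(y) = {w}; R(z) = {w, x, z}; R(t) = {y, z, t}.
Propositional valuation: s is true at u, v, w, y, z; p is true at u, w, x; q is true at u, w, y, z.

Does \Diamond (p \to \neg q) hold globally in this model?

No

Let φ = \Diamond (p \to \neg q). Evaluate φ at each world:
  u (successors {t}): φ is true.
  v (successors {t}): φ is true.
  w (successors {v, x, t}): φ is true.
  x (successors {t}): φ is true.
  y (successors {w}): φ is false.
  z (successors {w, x, z}): φ is true.
  t (successors {y, z, t}): φ is true.
Detail at y (counterexample):
  At y: \Diamond (p \to \neg q) requires p \to \neg q at some successor in {w}.
    At w: p \to \neg q is false.
  So \Diamond (p \to \neg q) is false at y.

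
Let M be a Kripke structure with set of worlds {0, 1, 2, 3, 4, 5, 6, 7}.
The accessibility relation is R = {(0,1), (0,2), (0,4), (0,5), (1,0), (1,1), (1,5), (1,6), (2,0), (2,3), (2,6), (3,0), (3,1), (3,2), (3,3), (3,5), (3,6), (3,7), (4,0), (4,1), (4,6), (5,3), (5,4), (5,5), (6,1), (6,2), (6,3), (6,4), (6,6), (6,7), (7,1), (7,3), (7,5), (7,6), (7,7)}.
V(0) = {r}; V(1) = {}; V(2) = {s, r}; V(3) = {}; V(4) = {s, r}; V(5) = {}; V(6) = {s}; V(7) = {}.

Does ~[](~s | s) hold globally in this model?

No

Let φ = ~[](~s | s). Evaluate φ at each world:
  0 (successors {1, 2, 4, 5}): φ is false.
  1 (successors {0, 1, 5, 6}): φ is false.
  2 (successors {0, 3, 6}): φ is false.
  3 (successors {0, 1, 2, 3, 5, 6, 7}): φ is false.
  4 (successors {0, 1, 6}): φ is false.
  5 (successors {3, 4, 5}): φ is false.
  6 (successors {1, 2, 3, 4, 6, 7}): φ is false.
  7 (successors {1, 3, 5, 6, 7}): φ is false.
Detail at 0 (counterexample):
  At 0: [](~s | s) is true, so ~[](~s | s) is false.
    At 0: [](~s | s) requires ~s | s at every successor {1, 2, 4, 5}.
      At 1: ~s | s is true.
      At 2: ~s | s is true.
      At 4: ~s | s is true.
      At 5: ~s | s is true.
    So [](~s | s) is true at 0.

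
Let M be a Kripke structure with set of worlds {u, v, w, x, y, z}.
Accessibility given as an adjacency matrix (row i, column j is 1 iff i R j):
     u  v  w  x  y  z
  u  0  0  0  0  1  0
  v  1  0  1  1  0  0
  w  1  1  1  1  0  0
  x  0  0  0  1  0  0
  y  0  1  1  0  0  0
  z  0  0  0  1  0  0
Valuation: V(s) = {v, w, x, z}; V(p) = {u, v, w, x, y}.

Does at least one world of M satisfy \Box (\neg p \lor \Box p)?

Yes

Let φ = \Box (\neg p \lor \Box p). Evaluate φ at each world:
  u (successors {y}): φ is true.
  v (successors {u, w, x}): φ is true.
  w (successors {u, v, w, x}): φ is true.
  x (successors {x}): φ is true.
  y (successors {v, w}): φ is true.
  z (successors {x}): φ is true.
Detail at u (witness):
  At u: \Box (\neg p \lor \Box p) requires \neg p \lor \Box p at every successor {y}.
      At y: \neg p is false, \Box p is true, so \neg p \lor \Box p is true.
  So \Box (\neg p \lor \Box p) is true at u.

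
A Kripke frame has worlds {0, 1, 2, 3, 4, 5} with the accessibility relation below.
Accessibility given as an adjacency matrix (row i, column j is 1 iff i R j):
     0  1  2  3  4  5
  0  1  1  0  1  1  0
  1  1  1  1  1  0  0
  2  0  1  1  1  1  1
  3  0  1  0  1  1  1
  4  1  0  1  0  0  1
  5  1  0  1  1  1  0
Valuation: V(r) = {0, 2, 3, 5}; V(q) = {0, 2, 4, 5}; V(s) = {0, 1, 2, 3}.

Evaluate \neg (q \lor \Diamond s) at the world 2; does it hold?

No

At 2: q \lor \Diamond s is true, so \neg (q \lor \Diamond s) is false.
  At 2: q is true, \Diamond s is true, so q \lor \Diamond s is true.
    At 2: \Diamond s requires s at some successor in {1, 2, 3, 4, 5}.
      s holds at 1, so \Diamond s is true at 2.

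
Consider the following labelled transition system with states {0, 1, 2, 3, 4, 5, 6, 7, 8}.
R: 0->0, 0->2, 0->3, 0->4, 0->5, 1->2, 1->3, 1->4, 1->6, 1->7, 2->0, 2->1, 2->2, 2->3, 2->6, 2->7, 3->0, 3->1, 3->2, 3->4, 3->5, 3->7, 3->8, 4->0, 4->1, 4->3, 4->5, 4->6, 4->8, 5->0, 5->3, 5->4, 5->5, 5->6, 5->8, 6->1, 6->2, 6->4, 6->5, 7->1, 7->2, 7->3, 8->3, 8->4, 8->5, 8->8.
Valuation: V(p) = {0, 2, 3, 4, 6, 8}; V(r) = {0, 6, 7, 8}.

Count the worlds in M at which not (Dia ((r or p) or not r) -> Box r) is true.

Recall that Box ψ holds at a world iff ψ holds at every accessible world, and Dia ψ holds iff ψ holds at some accessible world.
Let φ = not (Dia ((r or p) or not r) -> Box r). Evaluate φ at each world:
  0 (successors {0, 2, 3, 4, 5}): φ is true.
  1 (successors {2, 3, 4, 6, 7}): φ is true.
  2 (successors {0, 1, 2, 3, 6, 7}): φ is true.
  3 (successors {0, 1, 2, 4, 5, 7, 8}): φ is true.
  4 (successors {0, 1, 3, 5, 6, 8}): φ is true.
  5 (successors {0, 3, 4, 5, 6, 8}): φ is true.
  6 (successors {1, 2, 4, 5}): φ is true.
  7 (successors {1, 2, 3}): φ is true.
  8 (successors {3, 4, 5, 8}): φ is true.
For instance, at 2:
  At 2: Dia ((r or p) or not r) -> Box r is false, so not (Dia ((r or p) or not r) -> Box r) is true.
    At 2: Dia ((r or p) or not r) is true, Box r is false, so Dia ((r or p) or not r) -> Box r is false.
      At 2: Dia ((r or p) or not r) requires (r or p) or not r at some successor in {0, 1, 2, 3, 6, 7}.
        (r or p) or not r holds at 0, so Dia ((r or p) or not r) is true at 2.
      At 2: Box r requires r at every successor {0, 1, 2, 3, 6, 7}.
        r fails at 1, so Box r is false at 2.
Satisfying worlds: {0, 1, 2, 3, 4, 5, 6, 7, 8}

9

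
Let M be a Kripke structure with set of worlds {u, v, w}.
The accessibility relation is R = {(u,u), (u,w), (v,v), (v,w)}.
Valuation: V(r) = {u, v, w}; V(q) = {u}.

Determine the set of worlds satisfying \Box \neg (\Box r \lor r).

Let φ = \Box \neg (\Box r \lor r). Evaluate φ at each world:
  u (successors {u, w}): φ is false.
  v (successors {v, w}): φ is false.
  w (successors ∅): φ is true.
For instance, at u:
  At u: \Box \neg (\Box r \lor r) requires \neg (\Box r \lor r) at every successor {u, w}.
    \neg (\Box r \lor r) fails at u, so \Box \neg (\Box r \lor r) is false at u.
      At u: \Box r \lor r is true, so \neg (\Box r \lor r) is false.
Satisfying worlds: {w}

w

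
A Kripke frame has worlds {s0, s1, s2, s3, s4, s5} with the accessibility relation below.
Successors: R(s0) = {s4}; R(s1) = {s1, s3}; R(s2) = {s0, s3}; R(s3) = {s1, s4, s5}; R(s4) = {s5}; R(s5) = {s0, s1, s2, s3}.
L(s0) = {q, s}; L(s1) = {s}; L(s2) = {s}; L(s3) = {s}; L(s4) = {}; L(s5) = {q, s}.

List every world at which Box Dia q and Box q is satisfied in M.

Let φ = Box Dia q and Box q. Evaluate φ at each world:
  s0 (successors {s4}): φ is false.
  s1 (successors {s1, s3}): φ is false.
  s2 (successors {s0, s3}): φ is false.
  s3 (successors {s1, s4, s5}): φ is false.
  s4 (successors {s5}): φ is true.
  s5 (successors {s0, s1, s2, s3}): φ is false.
For instance, at s1:
  At s1: Box Dia q is false, Box q is false, so Box Dia q and Box q is false.
    At s1: Box Dia q requires Dia q at every successor {s1, s3}.
      Dia q fails at s1, so Box Dia q is false at s1.
    At s1: Box q requires q at every successor {s1, s3}.
      q fails at s1, so Box q is false at s1.
Satisfying worlds: {s4}

s4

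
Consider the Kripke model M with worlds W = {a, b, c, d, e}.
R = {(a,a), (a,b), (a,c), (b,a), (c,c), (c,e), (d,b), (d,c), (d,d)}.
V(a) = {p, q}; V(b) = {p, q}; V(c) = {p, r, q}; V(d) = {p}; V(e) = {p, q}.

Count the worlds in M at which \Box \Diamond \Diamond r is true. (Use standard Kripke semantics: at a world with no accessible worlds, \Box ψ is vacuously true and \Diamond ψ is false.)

Let φ = \Box \Diamond \Diamond r. Evaluate φ at each world:
  a (successors {a, b, c}): φ is true.
  b (successors {a}): φ is true.
  c (successors {c, e}): φ is false.
  d (successors {b, c, d}): φ is true.
  e (successors ∅): φ is true.
For instance, at c:
  At c: \Box \Diamond \Diamond r requires \Diamond \Diamond r at every successor {c, e}.
    \Diamond \Diamond r fails at e, so \Box \Diamond \Diamond r is false at c.
      At e: no accessible worlds, so \Diamond \Diamond r is false.
Satisfying worlds: {a, b, d, e}

4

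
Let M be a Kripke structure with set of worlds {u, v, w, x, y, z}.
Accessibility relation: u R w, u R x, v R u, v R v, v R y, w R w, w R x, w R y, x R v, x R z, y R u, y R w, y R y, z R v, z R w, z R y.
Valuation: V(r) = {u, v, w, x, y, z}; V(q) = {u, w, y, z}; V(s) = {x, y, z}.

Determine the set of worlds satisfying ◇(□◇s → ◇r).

u, v, w, x, y, z

Let φ = ◇(□◇s → ◇r). Evaluate φ at each world:
  u (successors {w, x}): φ is true.
  v (successors {u, v, y}): φ is true.
  w (successors {w, x, y}): φ is true.
  x (successors {v, z}): φ is true.
  y (successors {u, w, y}): φ is true.
  z (successors {v, w, y}): φ is true.
For instance, at x:
  At x: ◇(□◇s → ◇r) requires □◇s → ◇r at some successor in {v, z}.
    □◇s → ◇r holds at v, so ◇(□◇s → ◇r) is true at x.
      At v: □◇s is true, ◇r is true, so □◇s → ◇r is true.
Satisfying worlds: {u, v, w, x, y, z}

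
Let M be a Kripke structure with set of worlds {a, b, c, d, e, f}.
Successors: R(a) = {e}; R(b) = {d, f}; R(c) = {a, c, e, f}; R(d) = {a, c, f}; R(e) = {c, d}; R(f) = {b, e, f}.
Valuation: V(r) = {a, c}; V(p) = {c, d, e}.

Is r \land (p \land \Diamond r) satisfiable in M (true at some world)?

Let φ = r \land (p \land \Diamond r). Evaluate φ at each world:
  a (successors {e}): φ is false.
  b (successors {d, f}): φ is false.
  c (successors {a, c, e, f}): φ is true.
  d (successors {a, c, f}): φ is false.
  e (successors {c, d}): φ is false.
  f (successors {b, e, f}): φ is false.
Detail at c (witness):
  At c: r is true, p \land \Diamond r is true, so r \land (p \land \Diamond r) is true.
    At c: p is true, \Diamond r is true, so p \land \Diamond r is true.
      At c: \Diamond r requires r at some successor in {a, c, e, f}.
        r holds at a, so \Diamond r is true at c.

Yes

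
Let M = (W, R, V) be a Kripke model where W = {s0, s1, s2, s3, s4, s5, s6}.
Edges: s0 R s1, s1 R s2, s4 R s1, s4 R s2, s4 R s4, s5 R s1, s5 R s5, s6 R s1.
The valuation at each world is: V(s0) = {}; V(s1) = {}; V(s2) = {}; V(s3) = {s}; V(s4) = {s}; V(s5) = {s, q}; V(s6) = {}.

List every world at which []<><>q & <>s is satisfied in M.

none

Let φ = []<><>q & <>s. Evaluate φ at each world:
  s0 (successors {s1}): φ is false.
  s1 (successors {s2}): φ is false.
  s2 (successors ∅): φ is false.
  s3 (successors ∅): φ is false.
  s4 (successors {s1, s2, s4}): φ is false.
  s5 (successors {s1, s5}): φ is false.
  s6 (successors {s1}): φ is false.
For instance, at s0:
  At s0: []<><>q is false, <>s is false, so []<><>q & <>s is false.
    At s0: []<><>q requires <><>q at every successor {s1}.
      <><>q fails at s1, so []<><>q is false at s0.
    At s0: <>s requires s at some successor in {s1}.
      At s1: s is false.
    So <>s is false at s0.
Satisfying worlds: none.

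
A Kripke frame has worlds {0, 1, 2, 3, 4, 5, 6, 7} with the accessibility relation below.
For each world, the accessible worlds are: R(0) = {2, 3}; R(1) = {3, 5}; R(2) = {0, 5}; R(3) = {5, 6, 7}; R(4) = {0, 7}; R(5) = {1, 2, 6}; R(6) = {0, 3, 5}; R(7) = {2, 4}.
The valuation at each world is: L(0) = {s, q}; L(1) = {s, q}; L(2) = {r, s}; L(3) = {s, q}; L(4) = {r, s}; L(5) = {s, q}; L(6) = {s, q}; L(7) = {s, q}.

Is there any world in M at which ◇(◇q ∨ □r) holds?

Let φ = ◇(◇q ∨ □r). Evaluate φ at each world:
  0 (successors {2, 3}): φ is true.
  1 (successors {3, 5}): φ is true.
  2 (successors {0, 5}): φ is true.
  3 (successors {5, 6, 7}): φ is true.
  4 (successors {0, 7}): φ is true.
  5 (successors {1, 2, 6}): φ is true.
  6 (successors {0, 3, 5}): φ is true.
  7 (successors {2, 4}): φ is true.
Detail at 0 (witness):
  At 0: ◇(◇q ∨ □r) requires ◇q ∨ □r at some successor in {2, 3}.
    ◇q ∨ □r holds at 2, so ◇(◇q ∨ □r) is true at 0.
      At 2: ◇q is true, □r is false, so ◇q ∨ □r is true.

Yes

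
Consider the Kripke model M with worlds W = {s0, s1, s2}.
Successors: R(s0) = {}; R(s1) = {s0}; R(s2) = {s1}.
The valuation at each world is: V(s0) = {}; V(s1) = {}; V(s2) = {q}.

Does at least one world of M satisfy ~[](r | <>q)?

Yes

Recall that []ψ holds at a world iff ψ holds at every accessible world, and <>ψ holds iff ψ holds at some accessible world.
Let φ = ~[](r | <>q). Evaluate φ at each world:
  s0 (successors ∅): φ is false.
  s1 (successors {s0}): φ is true.
  s2 (successors {s1}): φ is true.
Detail at s1 (witness):
  At s1: [](r | <>q) is false, so ~[](r | <>q) is true.
    At s1: [](r | <>q) requires r | <>q at every successor {s0}.
      r | <>q fails at s0, so [](r | <>q) is false at s1.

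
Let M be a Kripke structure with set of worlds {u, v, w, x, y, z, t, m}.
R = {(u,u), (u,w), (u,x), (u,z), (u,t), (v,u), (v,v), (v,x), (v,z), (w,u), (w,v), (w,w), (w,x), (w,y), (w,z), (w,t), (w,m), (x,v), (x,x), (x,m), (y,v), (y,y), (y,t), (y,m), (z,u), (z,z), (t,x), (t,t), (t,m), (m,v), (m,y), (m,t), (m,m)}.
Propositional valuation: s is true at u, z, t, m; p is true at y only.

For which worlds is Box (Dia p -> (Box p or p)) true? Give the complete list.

Recall that Box ψ holds at a world iff ψ holds at every accessible world, and Dia ψ holds iff ψ holds at some accessible world.
Let φ = Box (Dia p -> (Box p or p)). Evaluate φ at each world:
  u (successors {u, w, x, z, t}): φ is false.
  v (successors {u, v, x, z}): φ is true.
  w (successors {u, v, w, x, y, z, t, m}): φ is false.
  x (successors {v, x, m}): φ is false.
  y (successors {v, y, t, m}): φ is false.
  z (successors {u, z}): φ is true.
  t (successors {x, t, m}): φ is false.
  m (successors {v, y, t, m}): φ is false.
For instance, at y:
  At y: Box (Dia p -> (Box p or p)) requires Dia p -> (Box p or p) at every successor {v, y, t, m}.
    Dia p -> (Box p or p) fails at m, so Box (Dia p -> (Box p or p)) is false at y.
      At m: Dia p is true, Box p or p is false, so Dia p -> (Box p or p) is false.
Satisfying worlds: {v, z}

v, z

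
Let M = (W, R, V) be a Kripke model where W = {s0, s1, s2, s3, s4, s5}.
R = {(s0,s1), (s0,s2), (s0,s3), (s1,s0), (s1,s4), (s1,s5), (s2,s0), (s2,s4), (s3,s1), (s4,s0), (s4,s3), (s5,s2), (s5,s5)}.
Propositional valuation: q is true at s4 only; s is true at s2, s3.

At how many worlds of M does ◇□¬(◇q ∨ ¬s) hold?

Recall that □ψ holds at a world iff ψ holds at every accessible world, and ◇ψ holds iff ψ holds at some accessible world.
Let φ = ◇□¬(◇q ∨ ¬s). Evaluate φ at each world:
  s0 (successors {s1, s2, s3}): φ is false.
  s1 (successors {s0, s4, s5}): φ is false.
  s2 (successors {s0, s4}): φ is false.
  s3 (successors {s1}): φ is false.
  s4 (successors {s0, s3}): φ is false.
  s5 (successors {s2, s5}): φ is false.
For instance, at s5:
  At s5: ◇□¬(◇q ∨ ¬s) requires □¬(◇q ∨ ¬s) at some successor in {s2, s5}.
    At s2: □¬(◇q ∨ ¬s) is false.
    At s5: □¬(◇q ∨ ¬s) is false.
  So ◇□¬(◇q ∨ ¬s) is false at s5.
Satisfying worlds: none.

0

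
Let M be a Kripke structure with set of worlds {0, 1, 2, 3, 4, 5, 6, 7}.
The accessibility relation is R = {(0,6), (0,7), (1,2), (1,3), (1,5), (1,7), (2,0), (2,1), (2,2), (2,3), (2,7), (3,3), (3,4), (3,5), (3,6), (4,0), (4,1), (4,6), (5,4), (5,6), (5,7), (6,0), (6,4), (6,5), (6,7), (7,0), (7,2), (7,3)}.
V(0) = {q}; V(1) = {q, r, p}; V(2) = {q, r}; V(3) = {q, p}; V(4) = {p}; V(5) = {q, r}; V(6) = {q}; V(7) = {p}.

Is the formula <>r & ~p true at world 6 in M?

At 6: <>r is true, ~p is true, so <>r & ~p is true.
  At 6: <>r requires r at some successor in {0, 4, 5, 7}.
    r holds at 5, so <>r is true at 6.

Yes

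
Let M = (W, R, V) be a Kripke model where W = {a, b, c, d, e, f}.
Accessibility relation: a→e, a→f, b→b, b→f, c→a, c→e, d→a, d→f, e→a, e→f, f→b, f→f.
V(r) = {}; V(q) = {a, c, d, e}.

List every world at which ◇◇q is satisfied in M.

a, c, d, e

Let φ = ◇◇q. Evaluate φ at each world:
  a (successors {e, f}): φ is true.
  b (successors {b, f}): φ is false.
  c (successors {a, e}): φ is true.
  d (successors {a, f}): φ is true.
  e (successors {a, f}): φ is true.
  f (successors {b, f}): φ is false.
For instance, at f:
  At f: ◇◇q requires ◇q at some successor in {b, f}.
    At b: ◇q is false.
    At f: ◇q is false.
  So ◇◇q is false at f.
Satisfying worlds: {a, c, d, e}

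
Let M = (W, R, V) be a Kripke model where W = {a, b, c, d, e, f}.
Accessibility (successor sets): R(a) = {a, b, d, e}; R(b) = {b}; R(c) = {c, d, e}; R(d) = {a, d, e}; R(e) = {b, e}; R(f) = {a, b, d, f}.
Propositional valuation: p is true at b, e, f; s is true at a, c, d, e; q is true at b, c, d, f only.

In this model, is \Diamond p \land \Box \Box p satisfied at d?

At d: \Diamond p is true, \Box \Box p is false, so \Diamond p \land \Box \Box p is false.
  At d: \Diamond p requires p at some successor in {a, d, e}.
    p holds at e, so \Diamond p is true at d.
  At d: \Box \Box p requires \Box p at every successor {a, d, e}.
    \Box p fails at a, so \Box \Box p is false at d.
      At a: \Box p requires p at every successor {a, b, d, e}.
        p fails at a, so \Box p is false at a.

No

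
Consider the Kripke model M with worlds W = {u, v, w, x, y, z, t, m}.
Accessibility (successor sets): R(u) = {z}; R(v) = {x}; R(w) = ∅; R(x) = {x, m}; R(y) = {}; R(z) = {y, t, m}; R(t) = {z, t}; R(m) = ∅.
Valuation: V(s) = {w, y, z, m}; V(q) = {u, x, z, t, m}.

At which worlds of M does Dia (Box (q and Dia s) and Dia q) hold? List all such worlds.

z, t

Let φ = Dia (Box (q and Dia s) and Dia q). Evaluate φ at each world:
  u (successors {z}): φ is false.
  v (successors {x}): φ is false.
  w (successors ∅): φ is false.
  x (successors {x, m}): φ is false.
  y (successors ∅): φ is false.
  z (successors {y, t, m}): φ is true.
  t (successors {z, t}): φ is true.
  m (successors ∅): φ is false.
For instance, at z:
  At z: Dia (Box (q and Dia s) and Dia q) requires Box (q and Dia s) and Dia q at some successor in {y, t, m}.
    Box (q and Dia s) and Dia q holds at t, so Dia (Box (q and Dia s) and Dia q) is true at z.
      At t: Box (q and Dia s) is true, Dia q is true, so Box (q and Dia s) and Dia q is true.
Satisfying worlds: {z, t}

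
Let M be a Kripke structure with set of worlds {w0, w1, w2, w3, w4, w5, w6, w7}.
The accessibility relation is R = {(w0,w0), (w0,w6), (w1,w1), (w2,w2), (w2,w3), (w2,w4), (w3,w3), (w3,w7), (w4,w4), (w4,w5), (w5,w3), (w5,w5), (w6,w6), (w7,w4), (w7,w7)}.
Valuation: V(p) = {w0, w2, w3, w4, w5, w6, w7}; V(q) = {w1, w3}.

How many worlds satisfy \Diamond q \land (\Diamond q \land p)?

3

Let φ = \Diamond q \land (\Diamond q \land p). Evaluate φ at each world:
  w0 (successors {w0, w6}): φ is false.
  w1 (successors {w1}): φ is false.
  w2 (successors {w2, w3, w4}): φ is true.
  w3 (successors {w3, w7}): φ is true.
  w4 (successors {w4, w5}): φ is false.
  w5 (successors {w3, w5}): φ is true.
  w6 (successors {w6}): φ is false.
  w7 (successors {w4, w7}): φ is false.
For instance, at w4:
  At w4: \Diamond q is false, \Diamond q \land p is false, so \Diamond q \land (\Diamond q \land p) is false.
    At w4: \Diamond q requires q at some successor in {w4, w5}.
      At w4: q is false.
      At w5: q is false.
    So \Diamond q is false at w4.
    At w4: \Diamond q is false, p is true, so \Diamond q \land p is false.
      At w4: \Diamond q requires q at some successor in {w4, w5}.
        At w4: q is false.
        At w5: q is false.
      So \Diamond q is false at w4.
Satisfying worlds: {w2, w3, w5}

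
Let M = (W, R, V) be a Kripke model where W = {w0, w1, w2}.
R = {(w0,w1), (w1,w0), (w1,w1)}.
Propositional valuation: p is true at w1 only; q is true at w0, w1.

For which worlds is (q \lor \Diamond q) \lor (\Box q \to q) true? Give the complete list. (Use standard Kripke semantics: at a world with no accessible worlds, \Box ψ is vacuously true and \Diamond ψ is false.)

w0, w1

Let φ = (q \lor \Diamond q) \lor (\Box q \to q). Evaluate φ at each world:
  w0 (successors {w1}): φ is true.
  w1 (successors {w0, w1}): φ is true.
  w2 (successors ∅): φ is false.
For instance, at w1:
  At w1: q \lor \Diamond q is true, \Box q \to q is true, so (q \lor \Diamond q) \lor (\Box q \to q) is true.
    At w1: q is true, \Diamond q is true, so q \lor \Diamond q is true.
      At w1: \Diamond q requires q at some successor in {w0, w1}.
        q holds at w0, so \Diamond q is true at w1.
    At w1: \Box q is true, q is true, so \Box q \to q is true.
      At w1: \Box q requires q at every successor {w0, w1}.
        At w0: q is true.
        At w1: q is true.
      So \Box q is true at w1.
Satisfying worlds: {w0, w1}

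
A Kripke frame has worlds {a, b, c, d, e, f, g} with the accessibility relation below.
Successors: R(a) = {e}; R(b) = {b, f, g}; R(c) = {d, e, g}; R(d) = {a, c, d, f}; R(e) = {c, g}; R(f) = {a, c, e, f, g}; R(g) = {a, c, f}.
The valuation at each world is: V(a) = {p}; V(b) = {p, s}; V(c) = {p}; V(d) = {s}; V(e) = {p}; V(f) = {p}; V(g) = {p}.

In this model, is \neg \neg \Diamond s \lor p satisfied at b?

Recall that \Diamond ψ holds at a world iff ψ holds at some accessible world.
At b: \neg \neg \Diamond s is true, p is true, so \neg \neg \Diamond s \lor p is true.
  At b: \neg \Diamond s is false, so \neg \neg \Diamond s is true.
    At b: \Diamond s is true, so \neg \Diamond s is false.
      At b: \Diamond s requires s at some successor in {b, f, g}.
        s holds at b, so \Diamond s is true at b.

Yes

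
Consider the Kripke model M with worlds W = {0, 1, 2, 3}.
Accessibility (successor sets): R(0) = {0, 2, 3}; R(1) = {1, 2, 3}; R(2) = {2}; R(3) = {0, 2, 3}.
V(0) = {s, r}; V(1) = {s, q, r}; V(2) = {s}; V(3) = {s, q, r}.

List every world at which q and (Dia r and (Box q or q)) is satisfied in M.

1, 3

Let φ = q and (Dia r and (Box q or q)). Evaluate φ at each world:
  0 (successors {0, 2, 3}): φ is false.
  1 (successors {1, 2, 3}): φ is true.
  2 (successors {2}): φ is false.
  3 (successors {0, 2, 3}): φ is true.
For instance, at 0:
  At 0: q is false, Dia r and (Box q or q) is false, so q and (Dia r and (Box q or q)) is false.
    At 0: Dia r is true, Box q or q is false, so Dia r and (Box q or q) is false.
      At 0: Dia r requires r at some successor in {0, 2, 3}.
        r holds at 0, so Dia r is true at 0.
      At 0: Box q is false, q is false, so Box q or q is false.
Satisfying worlds: {1, 3}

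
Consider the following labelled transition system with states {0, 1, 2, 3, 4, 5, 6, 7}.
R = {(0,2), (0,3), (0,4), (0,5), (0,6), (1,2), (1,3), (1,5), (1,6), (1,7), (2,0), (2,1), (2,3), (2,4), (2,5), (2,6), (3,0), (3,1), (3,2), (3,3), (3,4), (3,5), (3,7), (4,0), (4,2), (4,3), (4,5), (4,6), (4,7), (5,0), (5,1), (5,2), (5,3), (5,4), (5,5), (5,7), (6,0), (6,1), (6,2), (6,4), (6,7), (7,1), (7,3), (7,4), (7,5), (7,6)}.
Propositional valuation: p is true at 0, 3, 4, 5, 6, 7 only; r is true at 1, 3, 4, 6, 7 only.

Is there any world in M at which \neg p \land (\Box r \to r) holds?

Yes

Let φ = \neg p \land (\Box r \to r). Evaluate φ at each world:
  0 (successors {2, 3, 4, 5, 6}): φ is false.
  1 (successors {2, 3, 5, 6, 7}): φ is true.
  2 (successors {0, 1, 3, 4, 5, 6}): φ is true.
  3 (successors {0, 1, 2, 3, 4, 5, 7}): φ is false.
  4 (successors {0, 2, 3, 5, 6, 7}): φ is false.
  5 (successors {0, 1, 2, 3, 4, 5, 7}): φ is false.
  6 (successors {0, 1, 2, 4, 7}): φ is false.
  7 (successors {1, 3, 4, 5, 6}): φ is false.
Detail at 1 (witness):
  At 1: \neg p is true, \Box r \to r is true, so \neg p \land (\Box r \to r) is true.
    At 1: \Box r is false, r is true, so \Box r \to r is true.
      At 1: \Box r requires r at every successor {2, 3, 5, 6, 7}.
        r fails at 2, so \Box r is false at 1.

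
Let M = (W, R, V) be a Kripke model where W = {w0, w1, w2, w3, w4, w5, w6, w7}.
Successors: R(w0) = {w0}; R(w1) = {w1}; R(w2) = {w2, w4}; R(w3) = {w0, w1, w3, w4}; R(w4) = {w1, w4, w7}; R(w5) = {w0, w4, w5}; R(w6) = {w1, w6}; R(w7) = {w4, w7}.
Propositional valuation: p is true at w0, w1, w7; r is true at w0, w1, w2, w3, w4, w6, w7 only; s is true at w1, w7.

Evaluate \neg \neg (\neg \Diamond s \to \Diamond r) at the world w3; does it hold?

Yes

Recall that \Diamond ψ holds at a world iff ψ holds at some accessible world.
At w3: \neg (\neg \Diamond s \to \Diamond r) is false, so \neg \neg (\neg \Diamond s \to \Diamond r) is true.
  At w3: \neg \Diamond s \to \Diamond r is true, so \neg (\neg \Diamond s \to \Diamond r) is false.
    At w3: \neg \Diamond s is false, \Diamond r is true, so \neg \Diamond s \to \Diamond r is true.
      At w3: \Diamond s is true, so \neg \Diamond s is false.
      At w3: \Diamond r requires r at some successor in {w0, w1, w3, w4}.
        r holds at w0, so \Diamond r is true at w3.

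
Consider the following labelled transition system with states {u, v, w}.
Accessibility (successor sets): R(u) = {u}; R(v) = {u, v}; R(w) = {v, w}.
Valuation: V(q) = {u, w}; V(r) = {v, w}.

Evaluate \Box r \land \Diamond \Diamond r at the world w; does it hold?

Yes

At w: \Box r is true, \Diamond \Diamond r is true, so \Box r \land \Diamond \Diamond r is true.
  At w: \Box r requires r at every successor {v, w}.
    At v: r is true.
    At w: r is true.
  So \Box r is true at w.
  At w: \Diamond \Diamond r requires \Diamond r at some successor in {v, w}.
    \Diamond r holds at v, so \Diamond \Diamond r is true at w.
      At v: \Diamond r requires r at some successor in {u, v}.
        r holds at v, so \Diamond r is true at v.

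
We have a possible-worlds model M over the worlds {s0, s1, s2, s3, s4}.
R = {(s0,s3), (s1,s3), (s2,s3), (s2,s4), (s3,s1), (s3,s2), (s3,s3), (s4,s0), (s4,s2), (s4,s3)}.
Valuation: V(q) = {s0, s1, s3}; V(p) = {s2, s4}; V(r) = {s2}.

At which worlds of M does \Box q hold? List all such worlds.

Let φ = \Box q. Evaluate φ at each world:
  s0 (successors {s3}): φ is true.
  s1 (successors {s3}): φ is true.
  s2 (successors {s3, s4}): φ is false.
  s3 (successors {s1, s2, s3}): φ is false.
  s4 (successors {s0, s2, s3}): φ is false.
For instance, at s1:
  At s1: \Box q requires q at every successor {s3}.
    At s3: q is true.
  So \Box q is true at s1.
Satisfying worlds: {s0, s1}

s0, s1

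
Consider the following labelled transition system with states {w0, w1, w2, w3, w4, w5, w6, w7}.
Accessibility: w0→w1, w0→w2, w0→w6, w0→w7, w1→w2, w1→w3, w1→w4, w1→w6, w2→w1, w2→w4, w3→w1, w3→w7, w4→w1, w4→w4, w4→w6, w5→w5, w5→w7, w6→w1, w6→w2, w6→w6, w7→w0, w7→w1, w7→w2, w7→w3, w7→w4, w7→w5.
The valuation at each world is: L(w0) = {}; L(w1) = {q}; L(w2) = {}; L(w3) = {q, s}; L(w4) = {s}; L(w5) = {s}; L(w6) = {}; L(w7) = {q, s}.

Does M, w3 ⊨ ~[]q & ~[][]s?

No

Recall that []ψ holds at a world iff ψ holds at every accessible world, and <>ψ holds iff ψ holds at some accessible world.
At w3: ~[]q is false, ~[][]s is true, so ~[]q & ~[][]s is false.
  At w3: []q is true, so ~[]q is false.
    At w3: []q requires q at every successor {w1, w7}.
      At w1: q is true.
      At w7: q is true.
    So []q is true at w3.
  At w3: [][]s is false, so ~[][]s is true.
    At w3: [][]s requires []s at every successor {w1, w7}.
      []s fails at w1, so [][]s is false at w3.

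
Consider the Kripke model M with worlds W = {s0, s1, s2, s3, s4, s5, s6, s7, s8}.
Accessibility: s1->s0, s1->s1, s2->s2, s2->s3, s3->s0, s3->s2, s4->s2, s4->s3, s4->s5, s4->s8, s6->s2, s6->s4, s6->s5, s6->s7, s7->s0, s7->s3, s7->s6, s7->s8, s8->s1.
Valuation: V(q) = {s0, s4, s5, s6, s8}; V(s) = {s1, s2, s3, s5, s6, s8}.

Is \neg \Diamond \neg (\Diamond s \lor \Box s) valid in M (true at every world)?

Let φ = \neg \Diamond \neg (\Diamond s \lor \Box s). Evaluate φ at each world:
  s0 (successors ∅): φ is true.
  s1 (successors {s0, s1}): φ is true.
  s2 (successors {s2, s3}): φ is true.
  s3 (successors {s0, s2}): φ is true.
  s4 (successors {s2, s3, s5, s8}): φ is true.
  s5 (successors ∅): φ is true.
  s6 (successors {s2, s4, s5, s7}): φ is true.
  s7 (successors {s0, s3, s6, s8}): φ is true.
  s8 (successors {s1}): φ is true.
For instance, at s3:
  At s3: \Diamond \neg (\Diamond s \lor \Box s) is false, so \neg \Diamond \neg (\Diamond s \lor \Box s) is true.
    At s3: \Diamond \neg (\Diamond s \lor \Box s) requires \neg (\Diamond s \lor \Box s) at some successor in {s0, s2}.
      At s0: \neg (\Diamond s \lor \Box s) is false.
      At s2: \neg (\Diamond s \lor \Box s) is false.
    So \Diamond \neg (\Diamond s \lor \Box s) is false at s3.

Yes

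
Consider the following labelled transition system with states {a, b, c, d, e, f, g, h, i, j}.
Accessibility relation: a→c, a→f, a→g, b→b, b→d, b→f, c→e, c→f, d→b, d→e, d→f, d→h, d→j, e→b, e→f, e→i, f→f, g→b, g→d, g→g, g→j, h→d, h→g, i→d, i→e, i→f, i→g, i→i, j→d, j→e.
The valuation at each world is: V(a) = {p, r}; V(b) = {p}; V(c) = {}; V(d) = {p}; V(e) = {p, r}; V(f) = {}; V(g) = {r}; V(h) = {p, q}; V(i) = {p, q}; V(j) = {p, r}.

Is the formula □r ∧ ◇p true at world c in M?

No

Recall that □ψ holds at a world iff ψ holds at every accessible world, and ◇ψ holds iff ψ holds at some accessible world.
At c: □r is false, ◇p is true, so □r ∧ ◇p is false.
  At c: □r requires r at every successor {e, f}.
    r fails at f, so □r is false at c.
  At c: ◇p requires p at some successor in {e, f}.
    p holds at e, so ◇p is true at c.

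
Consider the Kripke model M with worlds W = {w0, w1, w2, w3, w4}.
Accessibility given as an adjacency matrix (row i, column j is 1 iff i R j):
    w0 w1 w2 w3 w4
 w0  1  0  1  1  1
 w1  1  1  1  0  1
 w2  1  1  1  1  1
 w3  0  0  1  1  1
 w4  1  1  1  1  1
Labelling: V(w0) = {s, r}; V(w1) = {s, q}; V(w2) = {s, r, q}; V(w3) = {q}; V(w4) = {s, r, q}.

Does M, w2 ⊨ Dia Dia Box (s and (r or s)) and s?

At w2: Dia Dia Box (s and (r or s)) is true, s is true, so Dia Dia Box (s and (r or s)) and s is true.
  At w2: Dia Dia Box (s and (r or s)) requires Dia Box (s and (r or s)) at some successor in {w0, w1, w2, w3, w4}.
    Dia Box (s and (r or s)) holds at w1, so Dia Dia Box (s and (r or s)) is true at w2.
      At w1: Dia Box (s and (r or s)) requires Box (s and (r or s)) at some successor in {w0, w1, w2, w4}.
        Box (s and (r or s)) holds at w1, so Dia Box (s and (r or s)) is true at w1.

Yes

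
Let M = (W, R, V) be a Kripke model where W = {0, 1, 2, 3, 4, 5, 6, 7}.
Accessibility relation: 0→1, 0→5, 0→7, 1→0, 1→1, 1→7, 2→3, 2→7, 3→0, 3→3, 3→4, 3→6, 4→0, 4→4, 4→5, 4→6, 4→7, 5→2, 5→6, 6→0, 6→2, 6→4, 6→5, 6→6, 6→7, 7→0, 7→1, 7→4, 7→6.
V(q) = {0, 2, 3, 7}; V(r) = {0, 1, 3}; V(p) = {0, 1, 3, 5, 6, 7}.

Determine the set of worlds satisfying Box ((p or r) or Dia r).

Let φ = Box ((p or r) or Dia r). Evaluate φ at each world:
  0 (successors {1, 5, 7}): φ is true.
  1 (successors {0, 1, 7}): φ is true.
  2 (successors {3, 7}): φ is true.
  3 (successors {0, 3, 4, 6}): φ is true.
  4 (successors {0, 4, 5, 6, 7}): φ is true.
  5 (successors {2, 6}): φ is true.
  6 (successors {0, 2, 4, 5, 6, 7}): φ is true.
  7 (successors {0, 1, 4, 6}): φ is true.
For instance, at 4:
  At 4: Box ((p or r) or Dia r) requires (p or r) or Dia r at every successor {0, 4, 5, 6, 7}.
    At 0: (p or r) or Dia r is true.
    At 4: (p or r) or Dia r is true.
    At 5: (p or r) or Dia r is true.
    At 6: (p or r) or Dia r is true.
    At 7: (p or r) or Dia r is true.
  So Box ((p or r) or Dia r) is true at 4.
Satisfying worlds: {0, 1, 2, 3, 4, 5, 6, 7}

0, 1, 2, 3, 4, 5, 6, 7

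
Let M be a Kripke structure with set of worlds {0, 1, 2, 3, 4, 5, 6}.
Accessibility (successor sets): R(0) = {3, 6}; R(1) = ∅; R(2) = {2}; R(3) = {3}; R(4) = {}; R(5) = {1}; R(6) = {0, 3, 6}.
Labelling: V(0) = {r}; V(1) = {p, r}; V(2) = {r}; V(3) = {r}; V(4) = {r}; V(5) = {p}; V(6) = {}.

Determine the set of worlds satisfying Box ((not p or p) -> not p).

Let φ = Box ((not p or p) -> not p). Evaluate φ at each world:
  0 (successors {3, 6}): φ is true.
  1 (successors ∅): φ is true.
  2 (successors {2}): φ is true.
  3 (successors {3}): φ is true.
  4 (successors ∅): φ is true.
  5 (successors {1}): φ is false.
  6 (successors {0, 3, 6}): φ is true.
For instance, at 2:
  At 2: Box ((not p or p) -> not p) requires (not p or p) -> not p at every successor {2}.
    At 2: (not p or p) -> not p is true.
  So Box ((not p or p) -> not p) is true at 2.
Satisfying worlds: {0, 1, 2, 3, 4, 6}

0, 1, 2, 3, 4, 6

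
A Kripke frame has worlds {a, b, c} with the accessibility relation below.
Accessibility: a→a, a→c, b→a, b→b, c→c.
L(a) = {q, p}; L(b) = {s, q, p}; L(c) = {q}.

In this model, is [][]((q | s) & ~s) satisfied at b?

No

Recall that []ψ holds at a world iff ψ holds at every accessible world, and <>ψ holds iff ψ holds at some accessible world.
At b: [][]((q | s) & ~s) requires []((q | s) & ~s) at every successor {a, b}.
  []((q | s) & ~s) fails at b, so [][]((q | s) & ~s) is false at b.
    At b: []((q | s) & ~s) requires (q | s) & ~s at every successor {a, b}.
      (q | s) & ~s fails at b, so []((q | s) & ~s) is false at b.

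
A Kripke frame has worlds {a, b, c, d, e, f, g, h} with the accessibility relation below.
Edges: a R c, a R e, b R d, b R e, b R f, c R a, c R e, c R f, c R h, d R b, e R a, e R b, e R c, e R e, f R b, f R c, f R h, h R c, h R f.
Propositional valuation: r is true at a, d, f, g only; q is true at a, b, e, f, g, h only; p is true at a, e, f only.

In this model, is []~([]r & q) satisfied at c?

Yes

At c: []~([]r & q) requires ~([]r & q) at every successor {a, e, f, h}.
  At a: ~([]r & q) is true.
  At e: ~([]r & q) is true.
  At f: ~([]r & q) is true.
  At h: ~([]r & q) is true.
So []~([]r & q) is true at c.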